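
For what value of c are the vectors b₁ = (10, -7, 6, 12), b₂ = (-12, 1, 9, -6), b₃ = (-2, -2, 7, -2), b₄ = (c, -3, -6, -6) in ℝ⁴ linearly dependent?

c = 52/3

The vectors are dependent exactly when the determinant of the matrix with rows b₁, b₂, b₃, b₄ vanishes.
The determinant works out to 3744 - 216*c.
This vanishes exactly when c = 52/3.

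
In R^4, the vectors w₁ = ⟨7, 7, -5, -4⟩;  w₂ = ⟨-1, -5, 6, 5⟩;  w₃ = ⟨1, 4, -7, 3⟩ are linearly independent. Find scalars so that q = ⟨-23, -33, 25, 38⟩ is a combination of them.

Set up the augmented matrix [w₁ | w₂ | w₃ | q] and row-reduce.
Row-reducing the augmented matrix gives the unique coefficients (c₁, c₂, c₃) = (-3, 4, 2).

q = -3w₁ + 4w₂ + 2w₃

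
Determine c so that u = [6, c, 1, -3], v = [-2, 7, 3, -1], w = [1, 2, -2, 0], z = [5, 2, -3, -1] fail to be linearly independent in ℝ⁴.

Place the vectors as rows of a 4×4 matrix; dependence ⇔ determinant zero.
Expanding, det = 8*c - 56.
This vanishes exactly when c = 7.

c = 7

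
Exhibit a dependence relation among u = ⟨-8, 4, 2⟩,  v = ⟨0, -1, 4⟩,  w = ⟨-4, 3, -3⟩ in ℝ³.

u - 2v - 2w = 0

Solve the homogeneous system with u, v, w as columns by row-reducing the coefficient matrix.
One solution (up to scaling) is (1, -2, -2).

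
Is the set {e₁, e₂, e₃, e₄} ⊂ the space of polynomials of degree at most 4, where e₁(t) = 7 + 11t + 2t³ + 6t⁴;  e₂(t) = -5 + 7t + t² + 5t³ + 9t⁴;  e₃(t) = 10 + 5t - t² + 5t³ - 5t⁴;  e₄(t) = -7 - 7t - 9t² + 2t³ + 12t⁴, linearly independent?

Take coordinates with respect to the standard basis {1, t, …, t⁴}.
Row-reduce the matrix whose columns are e₁, e₂, e₃, e₄.
The reduction yields 4 nonzero rows, so the rank is 4.
Since rank = 4 (the number of vectors), the set is linearly independent.

linearly independent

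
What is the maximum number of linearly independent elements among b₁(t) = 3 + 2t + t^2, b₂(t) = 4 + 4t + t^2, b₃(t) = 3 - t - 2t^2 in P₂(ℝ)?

3

Represent each element by its coordinate vector in ℝ³.
Row-reduce the 3×3 matrix with these as rows.
The echelon form has 3 nonzero rows, so the rank is 3.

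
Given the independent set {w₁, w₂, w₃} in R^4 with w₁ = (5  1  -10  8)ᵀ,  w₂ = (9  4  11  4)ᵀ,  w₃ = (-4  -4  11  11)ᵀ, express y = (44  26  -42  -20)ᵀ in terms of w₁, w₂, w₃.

Since w₁, w₂, w₃ are independent, the coefficients expressing y are uniquely determined by a linear system.
Back-substitution yields (α₁, α₂, α₃) = (2, 2, -4).

y = 2w₁ + 2w₂ - 4w₃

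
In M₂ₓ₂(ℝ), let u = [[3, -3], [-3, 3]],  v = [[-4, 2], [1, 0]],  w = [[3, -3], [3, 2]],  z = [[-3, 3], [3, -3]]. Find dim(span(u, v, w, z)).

Use coordinates relative to {E₁₁, E₁₂, E₂₁, E₂₂}.
Form the matrix with u, v, w, z as columns and reduce.
Reduction leaves 3 leading entries, giving rank 3.

dim = 3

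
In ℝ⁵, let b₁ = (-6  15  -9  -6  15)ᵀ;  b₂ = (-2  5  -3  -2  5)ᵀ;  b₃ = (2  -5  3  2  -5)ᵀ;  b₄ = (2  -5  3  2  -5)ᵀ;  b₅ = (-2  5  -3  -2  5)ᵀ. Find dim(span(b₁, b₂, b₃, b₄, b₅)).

1

Apply Gaussian elimination to the matrix whose rows are b₁, b₂, b₃, b₄, b₅.
There is 1 pivot column, so rank = 1.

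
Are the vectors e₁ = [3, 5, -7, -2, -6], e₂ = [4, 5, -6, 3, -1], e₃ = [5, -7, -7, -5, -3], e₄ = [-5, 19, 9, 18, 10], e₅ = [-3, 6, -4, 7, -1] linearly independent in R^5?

linearly dependent

Row-reduce the matrix whose columns are e₁, e₂, e₃, e₄, e₅.
The reduction yields 4 nonzero rows, so the rank is 4.
Since rank 4 < 5, the set is linearly dependent.
Indeed e₁ - 2e₂ + 2e₃ + e₄ = 0.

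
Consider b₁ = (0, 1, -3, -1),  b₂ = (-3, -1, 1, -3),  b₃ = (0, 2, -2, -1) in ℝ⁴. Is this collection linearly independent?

Place the vectors as rows of a 3×4 matrix and reduce to echelon form.
The reduction yields 3 nonzero rows, so the rank is 3.
Since rank = 3 (the number of vectors), the set is linearly independent.

linearly independent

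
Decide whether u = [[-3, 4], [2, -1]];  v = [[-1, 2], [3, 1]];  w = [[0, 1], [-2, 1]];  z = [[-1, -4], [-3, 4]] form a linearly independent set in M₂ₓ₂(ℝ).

linearly independent

Take coordinates with respect to the standard basis {E₁₁, E₁₂, E₂₁, E₂₂}.
The matrix [u|v|w|z] has determinant 135.
A nonzero determinant means the columns are linearly independent.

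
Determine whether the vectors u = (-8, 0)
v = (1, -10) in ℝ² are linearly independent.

Form the 2×2 matrix with these as columns; its determinant is 80.
A nonzero determinant means the columns are linearly independent.

linearly independent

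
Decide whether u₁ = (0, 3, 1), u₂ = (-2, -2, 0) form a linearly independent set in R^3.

linearly independent

Place the vectors as rows of a 2×3 matrix and reduce to echelon form.
The reduction yields 2 nonzero rows, so the rank is 2.
Since rank = 2 (the number of vectors), the set is linearly independent.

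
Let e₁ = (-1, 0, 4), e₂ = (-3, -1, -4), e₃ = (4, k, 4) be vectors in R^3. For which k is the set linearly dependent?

Dependence holds iff the 3×3 matrix [e₁ e₂ e₃] is singular.
Expanding, det = 20 - 16*k.
Setting this to zero gives k = 5/4.

k = 5/4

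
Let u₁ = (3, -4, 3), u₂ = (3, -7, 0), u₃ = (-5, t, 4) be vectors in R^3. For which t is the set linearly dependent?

t = 47/3

Place the vectors as rows of a 3×3 matrix; dependence ⇔ determinant zero.
The determinant works out to 9*t - 141.
This vanishes exactly when t = 47/3.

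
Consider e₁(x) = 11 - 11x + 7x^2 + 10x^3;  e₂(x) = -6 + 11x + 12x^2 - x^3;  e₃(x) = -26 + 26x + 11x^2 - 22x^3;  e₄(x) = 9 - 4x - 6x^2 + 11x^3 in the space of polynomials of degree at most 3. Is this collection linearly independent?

linearly dependent

Take coordinates with respect to the standard basis {1, x, …, x^3}.
The matrix [e₁|e₂|e₃|e₄] has determinant 0.
A zero determinant means the columns are linearly dependent.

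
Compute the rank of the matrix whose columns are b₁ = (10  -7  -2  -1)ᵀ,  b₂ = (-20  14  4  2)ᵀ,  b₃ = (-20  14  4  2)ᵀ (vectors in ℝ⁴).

rank 1

Row-reduce the 3×4 matrix with these as rows.
Reduction leaves 1 leading entry, giving rank 1.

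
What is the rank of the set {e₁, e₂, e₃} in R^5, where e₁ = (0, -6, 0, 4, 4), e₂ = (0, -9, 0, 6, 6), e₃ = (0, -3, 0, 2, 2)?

Row-reduce the 3×5 matrix with these as rows.
Exactly 1 pivot survives; hence the rank is 1.

rank 1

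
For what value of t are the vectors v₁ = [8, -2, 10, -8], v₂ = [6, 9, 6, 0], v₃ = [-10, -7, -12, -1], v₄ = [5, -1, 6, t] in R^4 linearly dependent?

The set is linearly dependent precisely when det[v₁; v₂; v₃; v₄] = 0.
Cofactor expansion gives det = -72*t - 450.
Solving -72*t - 450 = 0 yields t = -25/4.

t = -25/4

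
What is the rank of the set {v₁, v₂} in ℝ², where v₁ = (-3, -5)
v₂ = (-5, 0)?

Row-reduce the 2×2 matrix with these as rows.
Reduction leaves 2 leading entries, giving rank 2.

rank 2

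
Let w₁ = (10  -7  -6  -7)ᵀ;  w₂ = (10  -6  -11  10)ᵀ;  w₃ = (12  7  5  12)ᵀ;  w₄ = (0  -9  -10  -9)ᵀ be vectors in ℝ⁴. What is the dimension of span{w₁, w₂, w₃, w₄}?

4

Form the matrix with w₁, w₂, w₃, w₄ as columns and reduce.
The echelon form has 4 nonzero rows, so the rank is 4.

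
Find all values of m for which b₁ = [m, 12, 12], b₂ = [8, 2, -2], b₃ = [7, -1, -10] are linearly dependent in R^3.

m = 24

The set is linearly dependent precisely when det[b₁; b₂; b₃] = 0.
The determinant works out to 528 - 22*m.
Solving 528 - 22*m = 0 yields m = 24.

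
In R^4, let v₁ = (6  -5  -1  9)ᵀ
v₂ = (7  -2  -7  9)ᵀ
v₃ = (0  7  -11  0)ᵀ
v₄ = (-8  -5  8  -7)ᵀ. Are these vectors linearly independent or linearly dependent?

linearly independent

Row-reduce the matrix whose columns are v₁, v₂, v₃, v₄.
The reduction yields 4 nonzero rows, so the rank is 4.
Since rank = 4 (the number of vectors), the set is linearly independent.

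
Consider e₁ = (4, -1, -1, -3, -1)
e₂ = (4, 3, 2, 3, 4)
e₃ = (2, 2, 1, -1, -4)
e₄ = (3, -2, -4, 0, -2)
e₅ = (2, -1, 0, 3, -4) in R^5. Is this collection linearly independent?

Form the 5×5 matrix with these as columns; its determinant is 2082.
A nonzero determinant means the columns are linearly independent.

linearly independent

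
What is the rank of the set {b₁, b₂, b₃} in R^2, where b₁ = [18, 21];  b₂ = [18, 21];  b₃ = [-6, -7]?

1

Form the matrix with b₁, b₂, b₃ as columns and reduce.
Reduction leaves 1 leading entry, giving rank 1.
(With 3 elements in a 2-dimensional space the rank is at most 2.)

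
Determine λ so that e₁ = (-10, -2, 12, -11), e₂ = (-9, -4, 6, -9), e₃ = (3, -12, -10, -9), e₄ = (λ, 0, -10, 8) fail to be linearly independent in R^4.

The set is linearly dependent precisely when det[e₁; e₂; e₃; e₄] = 0.
Cofactor expansion gives det = 80*λ - 128.
This vanishes exactly when λ = 8/5.

λ = 8/5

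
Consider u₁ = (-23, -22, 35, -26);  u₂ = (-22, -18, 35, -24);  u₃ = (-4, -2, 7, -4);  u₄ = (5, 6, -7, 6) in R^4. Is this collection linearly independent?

linearly dependent

Place the vectors as rows of a 4×4 matrix and reduce to echelon form.
The reduction yields 2 nonzero rows, so the rank is 2.
Since rank 2 < 4, the set is linearly dependent.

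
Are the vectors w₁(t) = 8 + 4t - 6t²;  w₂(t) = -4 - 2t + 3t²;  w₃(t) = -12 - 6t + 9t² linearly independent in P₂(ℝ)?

Write each element as a coordinate vector in ℝ³ using {1, t, t²}.
One vector is a scalar multiple of another, so the set is dependent.

linearly dependent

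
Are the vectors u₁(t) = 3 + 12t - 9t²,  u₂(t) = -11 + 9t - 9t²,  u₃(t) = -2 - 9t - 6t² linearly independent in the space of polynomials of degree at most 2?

linearly independent

Take coordinates with respect to the standard basis {1, t, t²}.
Form the 3×3 matrix with these as columns; its determinant is -2034.
A nonzero determinant means the columns are linearly independent.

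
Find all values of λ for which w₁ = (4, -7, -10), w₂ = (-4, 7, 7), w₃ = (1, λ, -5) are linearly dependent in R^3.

The set is linearly dependent precisely when det[w₁; w₂; w₃] = 0.
Cofactor expansion gives det = 12*λ + 21.
This vanishes exactly when λ = -7/4.

λ = -7/4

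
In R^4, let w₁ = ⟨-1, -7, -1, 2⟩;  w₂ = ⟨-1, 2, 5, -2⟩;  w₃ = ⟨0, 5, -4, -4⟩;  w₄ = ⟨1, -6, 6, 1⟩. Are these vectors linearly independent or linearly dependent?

linearly independent

Place the vectors as rows of a 4×4 matrix and reduce to echelon form.
The reduction yields 4 nonzero rows, so the rank is 4.
Since rank = 4 (the number of vectors), the set is linearly independent.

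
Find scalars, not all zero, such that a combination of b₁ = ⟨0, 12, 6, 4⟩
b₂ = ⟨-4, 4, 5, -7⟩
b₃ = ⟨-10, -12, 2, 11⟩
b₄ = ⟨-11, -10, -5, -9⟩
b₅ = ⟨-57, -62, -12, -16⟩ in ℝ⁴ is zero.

b₁ - b₂ - 2b₃ - 3b₄ + b₅ = 0

Solve the homogeneous system with b₁, b₂, b₃, b₄, b₅ as columns by row-reducing the coefficient matrix.
One solution (up to scaling) is (1, -1, -2, -3, 1).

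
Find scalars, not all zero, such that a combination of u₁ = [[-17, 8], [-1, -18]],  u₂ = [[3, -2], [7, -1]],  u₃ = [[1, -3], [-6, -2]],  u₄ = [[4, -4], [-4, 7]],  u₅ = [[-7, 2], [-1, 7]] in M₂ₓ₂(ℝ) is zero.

Pass to coordinate vectors relative to the basis {E₁₁, E₁₂, E₂₁, E₂₂}.
Write the vectors as columns of a matrix and find a nonzero vector in its null space.
The free variable yields coefficients (1, 0, -2, 3, -1) (any nonzero multiple also works).

u₁ - 2u₃ + 3u₄ - u₅ = 0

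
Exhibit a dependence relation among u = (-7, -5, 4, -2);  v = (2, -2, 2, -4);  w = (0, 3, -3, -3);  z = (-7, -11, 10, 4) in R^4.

u - 2w - z = 0

Set up α₁u + … + α₄z = 0 and solve the homogeneous system.
One solution (up to scaling) is (1, 0, -2, -1).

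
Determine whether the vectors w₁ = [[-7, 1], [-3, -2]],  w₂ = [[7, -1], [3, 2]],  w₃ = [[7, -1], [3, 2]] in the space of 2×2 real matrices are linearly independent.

Take coordinates with respect to the standard basis {E₁₁, E₁₂, E₂₁, E₂₂}.
Place the vectors as rows of a 3×4 matrix and reduce to echelon form.
The reduction yields 1 nonzero row, so the rank is 1.
Since rank 1 < 3, the set is linearly dependent.

linearly dependent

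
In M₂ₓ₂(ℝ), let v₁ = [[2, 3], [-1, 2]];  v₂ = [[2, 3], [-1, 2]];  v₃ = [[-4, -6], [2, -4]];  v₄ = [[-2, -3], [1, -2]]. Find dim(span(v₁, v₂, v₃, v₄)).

Represent each element by its coordinate vector in ℝ⁴.
Put the 4×4 matrix [v₁|v₂|v₃|v₄] into echelon form.
The echelon form has 1 nonzero row, so the rank is 1.

dim = 1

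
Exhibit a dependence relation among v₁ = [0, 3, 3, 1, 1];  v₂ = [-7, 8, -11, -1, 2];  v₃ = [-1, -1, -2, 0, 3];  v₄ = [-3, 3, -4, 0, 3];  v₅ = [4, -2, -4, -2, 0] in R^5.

Solve the homogeneous system with v₁, v₂, v₃, v₄, v₅ as columns by row-reducing the coefficient matrix.
A generator of the null space is (1, 1, 2, -3, 0).

v₁ + v₂ + 2v₃ - 3v₄ = 0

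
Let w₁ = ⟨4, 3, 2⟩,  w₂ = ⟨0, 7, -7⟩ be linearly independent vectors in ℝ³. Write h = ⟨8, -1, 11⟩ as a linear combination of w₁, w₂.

h = 2w₁ - w₂

Since w₁, w₂ are independent, the coefficients expressing h are uniquely determined by a linear system.
The system has the unique solution (α₁, α₂) = (2, -1).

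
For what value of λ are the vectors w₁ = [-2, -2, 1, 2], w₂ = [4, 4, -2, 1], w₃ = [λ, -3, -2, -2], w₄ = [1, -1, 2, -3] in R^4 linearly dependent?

The set is linearly dependent precisely when det[w₁; w₂; w₃; w₄] = 0.
Cofactor expansion gives det = 15*λ + 115.
Setting this to zero gives λ = -23/3.

λ = -23/3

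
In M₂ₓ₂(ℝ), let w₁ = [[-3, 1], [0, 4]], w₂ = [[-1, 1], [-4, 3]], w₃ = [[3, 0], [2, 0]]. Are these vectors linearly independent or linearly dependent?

linearly independent

Write each element as a coordinate vector in ℝ⁴ using {E₁₁, E₁₂, E₂₁, E₂₂}.
Place the vectors as rows of a 3×4 matrix and reduce to echelon form.
The reduction yields 3 nonzero rows, so the rank is 3.
Since rank = 3 (the number of vectors), the set is linearly independent.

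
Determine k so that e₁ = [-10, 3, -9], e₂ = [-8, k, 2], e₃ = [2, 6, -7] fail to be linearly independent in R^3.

The vectors are dependent exactly when the determinant of the matrix with rows e₁, e₂, e₃ vanishes.
Expanding, det = 88*k + 396.
This vanishes exactly when k = -9/2.

k = -9/2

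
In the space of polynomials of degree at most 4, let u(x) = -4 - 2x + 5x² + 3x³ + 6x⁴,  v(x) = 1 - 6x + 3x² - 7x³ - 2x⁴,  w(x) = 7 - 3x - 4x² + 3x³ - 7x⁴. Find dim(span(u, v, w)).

Pass to coordinate vectors with respect to the basis {1, x, …, x⁴}.
Row-reduce the 3×5 matrix with these as rows.
There are 3 pivot columns, so rank = 3.

3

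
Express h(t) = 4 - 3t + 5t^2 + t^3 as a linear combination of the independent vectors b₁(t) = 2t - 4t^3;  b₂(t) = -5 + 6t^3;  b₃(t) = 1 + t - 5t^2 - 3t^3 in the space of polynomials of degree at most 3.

Work in coordinates with respect to the standard basis {1, t, …, t^3}.
Since b₁, b₂, b₃ are independent, the coefficients expressing h are uniquely determined by a linear system.
The system has the unique solution (a₁, a₂, a₃) = (-1, -1, -1).

h = -b₁ - b₂ - b₃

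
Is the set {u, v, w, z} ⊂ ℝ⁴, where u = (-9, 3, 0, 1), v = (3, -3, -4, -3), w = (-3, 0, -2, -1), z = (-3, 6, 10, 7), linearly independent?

Row-reduce the matrix whose columns are u, v, w, z.
The reduction yields 2 nonzero rows, so the rank is 2.
Since rank 2 < 4, the set is linearly dependent.

linearly dependent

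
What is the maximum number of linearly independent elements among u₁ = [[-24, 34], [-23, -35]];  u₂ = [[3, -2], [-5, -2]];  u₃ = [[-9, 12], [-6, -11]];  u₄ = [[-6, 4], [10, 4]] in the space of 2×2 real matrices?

Use coordinates relative to {E₁₁, E₁₂, E₂₁, E₂₂}.
Row-reduce the 4×4 matrix with these as rows.
The echelon form has 2 nonzero rows, so the rank is 2.

2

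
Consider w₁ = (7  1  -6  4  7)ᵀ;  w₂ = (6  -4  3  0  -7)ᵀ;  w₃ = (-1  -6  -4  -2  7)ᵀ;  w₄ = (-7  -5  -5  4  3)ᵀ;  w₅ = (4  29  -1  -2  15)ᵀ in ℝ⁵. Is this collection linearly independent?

linearly dependent

The matrix [w₁|w₂|w₃|w₄|w₅] has determinant 0.
A zero determinant means the columns are linearly dependent.
Indeed w₁ - 3w₂ - w₃ - 2w₄ - w₅ = 0.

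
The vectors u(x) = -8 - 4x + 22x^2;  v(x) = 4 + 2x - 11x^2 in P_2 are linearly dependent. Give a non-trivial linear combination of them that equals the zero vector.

u + 2v = 0

Pass to coordinate vectors relative to the basis {1, x, x^2}.
Set up α₁u + α₂v = 0 and solve the homogeneous system.
The free variable yields coefficients (1, 2) (any nonzero multiple also works).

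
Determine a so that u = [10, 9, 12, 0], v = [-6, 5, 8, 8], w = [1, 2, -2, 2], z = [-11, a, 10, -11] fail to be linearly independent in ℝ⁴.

a = -59/4

Dependence holds iff the 4×4 matrix [u v w z] is singular.
Cofactor expansion gives det = 560*a + 8260.
This vanishes exactly when a = -59/4.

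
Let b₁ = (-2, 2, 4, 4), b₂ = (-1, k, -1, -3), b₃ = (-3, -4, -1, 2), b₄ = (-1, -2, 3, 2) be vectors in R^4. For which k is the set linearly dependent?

k = -25

Dependence holds iff the 4×4 matrix [b₁ b₂ b₃ b₄] is singular.
Cofactor expansion gives det = -8*k - 200.
Solving -8*k - 200 = 0 yields k = -25.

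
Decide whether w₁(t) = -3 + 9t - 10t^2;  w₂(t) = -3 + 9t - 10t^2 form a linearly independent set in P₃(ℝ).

linearly dependent

Take coordinates with respect to the standard basis {1, t, …, t^3}.
Two of the vectors are equal, giving an immediate dependence.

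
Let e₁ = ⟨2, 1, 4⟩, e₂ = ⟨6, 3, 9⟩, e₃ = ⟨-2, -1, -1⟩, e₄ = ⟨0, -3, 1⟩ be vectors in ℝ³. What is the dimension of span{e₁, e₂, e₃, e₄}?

Apply Gaussian elimination to the matrix whose rows are e₁, e₂, e₃, e₄.
There are 3 pivot columns, so rank = 3.
(With 4 elements in a 3-dimensional space the rank is at most 3.)

3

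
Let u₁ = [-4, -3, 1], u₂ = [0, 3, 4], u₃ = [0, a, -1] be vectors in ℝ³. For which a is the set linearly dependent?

a = -3/4

The vectors are dependent exactly when the determinant of the matrix with rows u₁, u₂, u₃ vanishes.
Cofactor expansion gives det = 16*a + 12.
This vanishes exactly when a = -3/4.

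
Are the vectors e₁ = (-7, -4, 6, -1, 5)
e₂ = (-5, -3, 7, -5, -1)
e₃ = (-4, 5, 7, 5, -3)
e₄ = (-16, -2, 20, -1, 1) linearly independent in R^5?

Row-reduce the matrix whose columns are e₁, e₂, e₃, e₄.
The reduction yields 3 nonzero rows, so the rank is 3.
Since rank 3 < 4, the set is linearly dependent.

linearly dependent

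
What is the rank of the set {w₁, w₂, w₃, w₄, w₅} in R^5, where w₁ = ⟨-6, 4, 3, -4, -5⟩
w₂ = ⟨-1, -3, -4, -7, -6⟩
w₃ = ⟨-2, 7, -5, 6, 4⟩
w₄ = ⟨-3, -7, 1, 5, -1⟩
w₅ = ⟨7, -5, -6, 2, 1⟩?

Apply Gaussian elimination to the matrix whose rows are w₁, w₂, w₃, w₄, w₅.
There are 5 pivot columns, so rank = 5.

5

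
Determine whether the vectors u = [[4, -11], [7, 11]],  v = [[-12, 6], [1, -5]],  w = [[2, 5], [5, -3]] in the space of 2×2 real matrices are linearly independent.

linearly independent

Write each element as a coordinate vector in ℝ⁴ using {E₁₁, E₁₂, E₂₁, E₂₂}.
Row-reduce the matrix whose columns are u, v, w.
The reduction yields 3 nonzero rows, so the rank is 3.
Since rank = 3 (the number of vectors), the set is linearly independent.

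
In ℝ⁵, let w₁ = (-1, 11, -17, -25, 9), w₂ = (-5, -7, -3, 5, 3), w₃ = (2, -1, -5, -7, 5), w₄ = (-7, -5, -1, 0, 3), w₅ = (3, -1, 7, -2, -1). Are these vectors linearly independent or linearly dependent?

Row-reduce the matrix whose columns are w₁, w₂, w₃, w₄, w₅.
The reduction yields 4 nonzero rows, so the rank is 4.
Since rank 4 < 5, the set is linearly dependent.
Indeed w₁ + 3w₂ - 2w₃ - 2w₄ + 2w₅ = 0.

linearly dependent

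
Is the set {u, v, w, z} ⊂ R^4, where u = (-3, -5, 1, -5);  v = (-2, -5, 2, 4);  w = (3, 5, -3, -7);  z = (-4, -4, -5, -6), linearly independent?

linearly independent

The matrix [u|v|w|z] has determinant -376.
A nonzero determinant means the columns are linearly independent.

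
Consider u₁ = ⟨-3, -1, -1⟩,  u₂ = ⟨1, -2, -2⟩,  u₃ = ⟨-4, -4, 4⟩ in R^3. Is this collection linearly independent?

Form the 3×3 matrix with these as columns; its determinant is 56.
A nonzero determinant means the columns are linearly independent.

linearly independent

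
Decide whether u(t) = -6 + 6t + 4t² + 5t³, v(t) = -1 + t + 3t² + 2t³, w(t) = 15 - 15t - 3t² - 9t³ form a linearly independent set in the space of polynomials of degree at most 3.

linearly dependent

Write each element as a coordinate vector in ℝ⁴ using {1, t, …, t³}.
Place the vectors as rows of a 3×4 matrix and reduce to echelon form.
The reduction yields 2 nonzero rows, so the rank is 2.
Since rank 2 < 3, the set is linearly dependent.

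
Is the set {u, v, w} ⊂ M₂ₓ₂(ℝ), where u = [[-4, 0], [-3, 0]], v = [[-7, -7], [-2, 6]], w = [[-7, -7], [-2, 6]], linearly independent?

Write each element as a coordinate vector in ℝ⁴ using {E₁₁, E₁₂, E₂₁, E₂₂}.
Row-reduce the matrix whose columns are u, v, w.
The reduction yields 2 nonzero rows, so the rank is 2.
Since rank 2 < 3, the set is linearly dependent.
Indeed v - w = 0.

linearly dependent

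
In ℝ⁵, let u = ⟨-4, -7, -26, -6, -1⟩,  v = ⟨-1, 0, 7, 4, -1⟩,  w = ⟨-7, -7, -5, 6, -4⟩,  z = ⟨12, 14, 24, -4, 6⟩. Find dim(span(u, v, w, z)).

Form the matrix with u, v, w, z as columns and reduce.
The echelon form has 2 nonzero rows, so the rank is 2.

2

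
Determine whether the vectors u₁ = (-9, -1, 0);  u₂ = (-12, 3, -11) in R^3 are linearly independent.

linearly independent

Place the vectors as rows of a 2×3 matrix and reduce to echelon form.
The reduction yields 2 nonzero rows, so the rank is 2.
Since rank = 2 (the number of vectors), the set is linearly independent.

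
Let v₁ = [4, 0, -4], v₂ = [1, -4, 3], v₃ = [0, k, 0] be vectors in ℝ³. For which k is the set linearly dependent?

Place the vectors as rows of a 3×3 matrix; dependence ⇔ determinant zero.
Cofactor expansion gives det = -16*k.
Solving -16*k = 0 yields k = 0.

k = 0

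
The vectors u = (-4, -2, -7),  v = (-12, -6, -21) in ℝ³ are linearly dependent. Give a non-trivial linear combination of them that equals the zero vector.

3u - v = 0

Set up α₁u + α₂v = 0 and solve the homogeneous system.
The free variable yields coefficients (3, -1) (any nonzero multiple also works).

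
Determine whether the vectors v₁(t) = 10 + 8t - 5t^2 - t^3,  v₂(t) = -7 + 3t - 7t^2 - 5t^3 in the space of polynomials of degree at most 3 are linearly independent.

linearly independent

Write each element as a coordinate vector in ℝ⁴ using {1, t, …, t^3}.
Row-reduce the matrix whose columns are v₁, v₂.
The reduction yields 2 nonzero rows, so the rank is 2.
Since rank = 2 (the number of vectors), the set is linearly independent.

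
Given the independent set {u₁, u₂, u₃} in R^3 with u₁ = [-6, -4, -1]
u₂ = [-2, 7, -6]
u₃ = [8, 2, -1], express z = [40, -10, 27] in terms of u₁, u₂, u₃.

Solve the system with u₁, u₂, u₃ as columns and z as the right-hand side.
Row-reducing the augmented matrix gives the unique coefficients (a₁, a₂, a₃) = (-4, -4, 1).

z = -4u₁ - 4u₂ + u₃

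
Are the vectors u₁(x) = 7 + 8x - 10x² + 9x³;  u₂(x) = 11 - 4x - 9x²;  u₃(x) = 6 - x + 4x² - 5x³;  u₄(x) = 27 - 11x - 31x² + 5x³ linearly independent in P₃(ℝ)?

linearly dependent

Write each element as a coordinate vector in ℝ⁴ using {1, x, …, x³}.
Place the vectors as rows of a 4×4 matrix and reduce to echelon form.
The reduction yields 3 nonzero rows, so the rank is 3.
Since rank 3 < 4, the set is linearly dependent.
Indeed 3u₂ - u₃ - u₄ = 0.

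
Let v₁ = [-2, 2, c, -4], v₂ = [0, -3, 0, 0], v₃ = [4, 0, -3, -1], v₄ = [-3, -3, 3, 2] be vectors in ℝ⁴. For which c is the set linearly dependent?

The set is linearly dependent precisely when det[v₁; v₂; v₃; v₄] = 0.
Expanding, det = 15*c + 18.
Solving 15*c + 18 = 0 yields c = -6/5.

c = -6/5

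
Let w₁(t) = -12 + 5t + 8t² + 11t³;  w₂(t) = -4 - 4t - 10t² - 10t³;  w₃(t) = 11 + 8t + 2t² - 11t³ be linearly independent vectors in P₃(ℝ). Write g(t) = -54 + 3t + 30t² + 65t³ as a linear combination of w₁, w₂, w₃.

Take coordinate vectors relative to {1, t, …, t³}.
Solve the system with w₁, w₂, w₃ as columns and g as the right-hand side.
The system has the unique solution (α₁, α₂, α₃) = (3, -1, -2).

g = 3w₁ - w₂ - 2w₃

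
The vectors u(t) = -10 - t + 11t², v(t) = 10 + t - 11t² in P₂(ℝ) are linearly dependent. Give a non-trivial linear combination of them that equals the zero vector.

u + v = 0

Pass to coordinate vectors relative to the basis {1, t, t²}.
Solve the homogeneous system with u, v as columns by row-reducing the coefficient matrix.
One solution (up to scaling) is (1, 1).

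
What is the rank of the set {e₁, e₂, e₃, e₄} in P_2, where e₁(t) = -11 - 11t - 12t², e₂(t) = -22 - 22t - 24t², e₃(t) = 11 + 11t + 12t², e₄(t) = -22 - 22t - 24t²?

1

Pass to coordinate vectors with respect to the basis {1, t, t²}.
Form the matrix with e₁, e₂, e₃, e₄ as columns and reduce.
There is 1 pivot column, so rank = 1.
(With 4 elements in a 3-dimensional space the rank is at most 3.)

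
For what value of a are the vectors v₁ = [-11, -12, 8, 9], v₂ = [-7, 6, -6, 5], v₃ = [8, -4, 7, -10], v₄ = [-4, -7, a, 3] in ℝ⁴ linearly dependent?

The vectors are dependent exactly when the determinant of the matrix with rows v₁, v₂, v₃, v₄ vanishes.
Cofactor expansion gives det = 3286 - 620*a.
Setting this to zero gives a = 53/10.

a = 53/10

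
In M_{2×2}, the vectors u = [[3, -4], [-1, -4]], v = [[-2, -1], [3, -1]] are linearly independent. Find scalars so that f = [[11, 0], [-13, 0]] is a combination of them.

f = u - 4v

Identify each element with its coordinate vector in ℝ⁴ via {E₁₁, E₁₂, E₂₁, E₂₂}.
Write f = a₁u + a₂v and equate components.
The system has the unique solution (a₁, a₂) = (1, -4).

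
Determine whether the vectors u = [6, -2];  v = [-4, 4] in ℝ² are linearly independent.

The matrix [u|v] has determinant 16.
A nonzero determinant means the columns are linearly independent.

linearly independent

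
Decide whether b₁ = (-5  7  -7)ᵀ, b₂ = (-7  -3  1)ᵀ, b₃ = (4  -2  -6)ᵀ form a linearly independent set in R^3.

linearly independent

Row-reduce the matrix whose columns are b₁, b₂, b₃.
The reduction yields 3 nonzero rows, so the rank is 3.
Since rank = 3 (the number of vectors), the set is linearly independent.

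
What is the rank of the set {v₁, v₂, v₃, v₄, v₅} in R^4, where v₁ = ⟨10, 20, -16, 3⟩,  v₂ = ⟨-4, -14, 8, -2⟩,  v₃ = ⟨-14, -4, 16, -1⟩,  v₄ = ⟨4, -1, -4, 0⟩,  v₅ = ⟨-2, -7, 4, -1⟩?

Apply Gaussian elimination to the matrix whose rows are v₁, v₂, v₃, v₄, v₅.
Reduction leaves 2 leading entries, giving rank 2.
(With 5 elements in a 4-dimensional space the rank is at most 4.)

2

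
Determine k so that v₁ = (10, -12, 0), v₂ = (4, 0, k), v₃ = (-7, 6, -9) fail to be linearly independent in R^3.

The vectors are dependent exactly when the determinant of the matrix with rows v₁, v₂, v₃ vanishes.
Cofactor expansion gives det = 24*k - 432.
Solving 24*k - 432 = 0 yields k = 18.

k = 18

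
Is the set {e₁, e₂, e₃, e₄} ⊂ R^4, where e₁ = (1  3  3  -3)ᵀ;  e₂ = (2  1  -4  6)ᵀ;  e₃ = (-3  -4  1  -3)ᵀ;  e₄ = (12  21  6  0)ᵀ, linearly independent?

linearly dependent

Row-reduce the matrix whose columns are e₁, e₂, e₃, e₄.
The reduction yields 2 nonzero rows, so the rank is 2.
Since rank 2 < 4, the set is linearly dependent.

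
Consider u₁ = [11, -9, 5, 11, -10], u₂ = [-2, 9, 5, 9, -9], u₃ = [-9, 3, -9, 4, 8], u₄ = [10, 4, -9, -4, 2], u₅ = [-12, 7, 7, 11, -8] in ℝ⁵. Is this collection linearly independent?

linearly independent

Place the vectors as rows of a 5×5 matrix and reduce to echelon form.
The reduction yields 5 nonzero rows, so the rank is 5.
Since rank = 5 (the number of vectors), the set is linearly independent.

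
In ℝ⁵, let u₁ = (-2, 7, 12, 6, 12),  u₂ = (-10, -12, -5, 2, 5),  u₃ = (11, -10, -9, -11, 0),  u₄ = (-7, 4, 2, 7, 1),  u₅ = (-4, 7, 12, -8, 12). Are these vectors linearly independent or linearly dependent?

The matrix [u₁|u₂|u₃|u₄|u₅] has determinant 117024.
A nonzero determinant means the columns are linearly independent.

linearly independent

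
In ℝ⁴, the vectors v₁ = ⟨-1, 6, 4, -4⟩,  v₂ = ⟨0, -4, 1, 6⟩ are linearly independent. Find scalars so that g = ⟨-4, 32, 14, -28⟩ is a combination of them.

g = 4v₁ - 2v₂

Since v₁, v₂ are independent, the coefficients expressing g are uniquely determined by a linear system.
Back-substitution yields (α₁, α₂) = (4, -2).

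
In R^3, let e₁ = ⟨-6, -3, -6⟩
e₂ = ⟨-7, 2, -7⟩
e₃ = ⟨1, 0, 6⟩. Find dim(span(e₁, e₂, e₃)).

Apply Gaussian elimination to the matrix whose rows are e₁, e₂, e₃.
Reduction leaves 3 leading entries, giving rank 3.

3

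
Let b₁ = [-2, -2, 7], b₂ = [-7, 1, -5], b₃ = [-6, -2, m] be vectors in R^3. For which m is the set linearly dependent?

m = 25/4

Dependence holds iff the 3×3 matrix [b₁ b₂ b₃] is singular.
The determinant works out to 100 - 16*m.
Solving 100 - 16*m = 0 yields m = 25/4.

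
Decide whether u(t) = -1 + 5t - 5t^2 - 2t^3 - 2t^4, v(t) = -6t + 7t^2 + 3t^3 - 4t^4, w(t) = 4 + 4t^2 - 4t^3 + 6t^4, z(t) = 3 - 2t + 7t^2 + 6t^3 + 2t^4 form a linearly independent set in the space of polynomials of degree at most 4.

linearly independent

Write each element as a coordinate vector in ℝ⁵ using {1, t, …, t^4}.
Row-reduce the matrix whose columns are u, v, w, z.
The reduction yields 4 nonzero rows, so the rank is 4.
Since rank = 4 (the number of vectors), the set is linearly independent.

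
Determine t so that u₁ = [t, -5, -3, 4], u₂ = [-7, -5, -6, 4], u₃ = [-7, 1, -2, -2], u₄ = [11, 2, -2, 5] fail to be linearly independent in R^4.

t = -20/11

Place the vectors as rows of a 4×4 matrix; dependence ⇔ determinant zero.
Cofactor expansion gives det = 132*t + 240.
Setting this to zero gives t = -20/11.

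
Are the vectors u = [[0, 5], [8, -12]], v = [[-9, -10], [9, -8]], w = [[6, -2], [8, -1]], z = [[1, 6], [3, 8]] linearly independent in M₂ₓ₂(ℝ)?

linearly independent

Take coordinates with respect to the standard basis {E₁₁, E₁₂, E₂₁, E₂₂}.
The matrix [u|v|w|z] has determinant 18964.
A nonzero determinant means the columns are linearly independent.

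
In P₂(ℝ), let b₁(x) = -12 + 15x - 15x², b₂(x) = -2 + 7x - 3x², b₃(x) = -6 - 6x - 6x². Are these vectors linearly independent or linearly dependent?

Take coordinates with respect to the standard basis {1, x, x²}.
Form the 3×3 matrix with these as columns; its determinant is 0.
A zero determinant means the columns are linearly dependent.
Indeed b₁ - 3b₂ - b₃ = 0.

linearly dependent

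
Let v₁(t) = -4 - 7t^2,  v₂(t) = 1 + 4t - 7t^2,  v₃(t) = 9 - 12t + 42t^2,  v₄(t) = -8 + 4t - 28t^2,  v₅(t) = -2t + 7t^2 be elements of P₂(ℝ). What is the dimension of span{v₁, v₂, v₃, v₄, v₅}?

3

Represent each element by its coordinate vector in ℝ³.
Apply Gaussian elimination to the matrix whose rows are v₁, v₂, v₃, v₄, v₅.
The echelon form has 3 nonzero rows, so the rank is 3.
(With 5 elements in a 3-dimensional space the rank is at most 3.)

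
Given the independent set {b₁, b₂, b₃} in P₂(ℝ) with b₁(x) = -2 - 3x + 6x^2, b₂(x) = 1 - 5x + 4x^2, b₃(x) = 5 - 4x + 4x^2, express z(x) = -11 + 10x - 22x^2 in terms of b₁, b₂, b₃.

Identify each element with its coordinate vector in ℝ³ via {1, x, x^2}.
Since b₁, b₂, b₃ are independent, the coefficients expressing z are uniquely determined by a linear system.
The system has the unique solution (a₁, a₂, a₃) = (-3, 3, -4).

z = -3b₁ + 3b₂ - 4b₃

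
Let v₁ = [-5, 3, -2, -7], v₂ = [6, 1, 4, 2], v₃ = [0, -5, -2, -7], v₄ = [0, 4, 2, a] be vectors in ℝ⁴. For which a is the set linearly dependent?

a = 27

The set is linearly dependent precisely when det[v₁; v₂; v₃; v₄] = 0.
The determinant works out to 6*a - 162.
Setting this to zero gives a = 27.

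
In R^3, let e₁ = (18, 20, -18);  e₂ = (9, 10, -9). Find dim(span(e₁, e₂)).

Form the matrix with e₁, e₂ as columns and reduce.
There is 1 pivot column, so rank = 1.

dim = 1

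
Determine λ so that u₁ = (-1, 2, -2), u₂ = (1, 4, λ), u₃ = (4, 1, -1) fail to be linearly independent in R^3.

Place the vectors as rows of a 3×3 matrix; dependence ⇔ determinant zero.
The determinant works out to 9*λ + 36.
Setting this to zero gives λ = -4.

λ = -4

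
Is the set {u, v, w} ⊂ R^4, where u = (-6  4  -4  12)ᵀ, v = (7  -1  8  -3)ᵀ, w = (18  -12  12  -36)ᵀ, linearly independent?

One vector is a scalar multiple of another, so the set is dependent.

linearly dependent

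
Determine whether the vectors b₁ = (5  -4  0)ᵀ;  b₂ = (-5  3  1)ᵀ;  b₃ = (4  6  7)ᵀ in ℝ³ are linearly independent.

linearly independent

The matrix [b₁|b₂|b₃] has determinant -81.
A nonzero determinant means the columns are linearly independent.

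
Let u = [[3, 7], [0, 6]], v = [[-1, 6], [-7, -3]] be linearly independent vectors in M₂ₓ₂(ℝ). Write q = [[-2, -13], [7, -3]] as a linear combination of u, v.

Work in coordinates with respect to the standard basis {E₁₁, E₁₂, E₂₁, E₂₂}.
Solve the system with u, v as columns and q as the right-hand side.
Back-substitution yields (c₁, c₂) = (-1, -1).

q = -u - v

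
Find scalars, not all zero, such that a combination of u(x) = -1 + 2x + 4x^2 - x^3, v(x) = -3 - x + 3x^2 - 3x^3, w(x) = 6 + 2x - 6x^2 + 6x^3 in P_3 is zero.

Write each element as a vector in ℝ⁴ using {1, x, …, x^3}.
Solve the homogeneous system with u, v, w as columns by row-reducing the coefficient matrix.
A generator of the null space is (0, 2, 1).

2v + w = 0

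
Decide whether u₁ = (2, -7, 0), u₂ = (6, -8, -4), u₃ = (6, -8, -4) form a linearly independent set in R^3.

Place the vectors as rows of a 3×3 matrix and reduce to echelon form.
The reduction yields 2 nonzero rows, so the rank is 2.
Since rank 2 < 3, the set is linearly dependent.

linearly dependent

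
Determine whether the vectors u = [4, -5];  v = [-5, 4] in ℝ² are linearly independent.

The matrix [u|v] has determinant -9.
A nonzero determinant means the columns are linearly independent.

linearly independent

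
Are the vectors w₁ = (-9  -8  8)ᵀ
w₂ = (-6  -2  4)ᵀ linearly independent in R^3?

linearly independent

Place the vectors as rows of a 2×3 matrix and reduce to echelon form.
The reduction yields 2 nonzero rows, so the rank is 2.
Since rank = 2 (the number of vectors), the set is linearly independent.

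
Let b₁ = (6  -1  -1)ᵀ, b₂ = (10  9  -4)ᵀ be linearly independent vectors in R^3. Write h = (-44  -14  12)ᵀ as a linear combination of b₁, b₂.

h = -4b₁ - 2b₂

Set up the augmented matrix [b₁ | b₂ | h] and row-reduce.
Back-substitution yields (c₁, c₂) = (-4, -2).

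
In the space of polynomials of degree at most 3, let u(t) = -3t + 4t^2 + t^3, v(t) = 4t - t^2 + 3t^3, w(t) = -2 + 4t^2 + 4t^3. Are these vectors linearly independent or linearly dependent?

linearly independent

Write each element as a coordinate vector in ℝ⁴ using {1, t, …, t^3}.
Place the vectors as rows of a 3×4 matrix and reduce to echelon form.
The reduction yields 3 nonzero rows, so the rank is 3.
Since rank = 3 (the number of vectors), the set is linearly independent.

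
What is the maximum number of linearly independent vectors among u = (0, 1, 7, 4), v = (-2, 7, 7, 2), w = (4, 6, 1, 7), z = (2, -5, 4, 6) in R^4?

Form the matrix with u, v, w, z as columns and reduce.
Reduction leaves 4 leading entries, giving rank 4.

4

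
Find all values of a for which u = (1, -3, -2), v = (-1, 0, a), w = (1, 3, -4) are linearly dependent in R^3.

a = 3

The set is linearly dependent precisely when det[u; v; w] = 0.
Expanding, det = 18 - 6*a.
Setting this to zero gives a = 3.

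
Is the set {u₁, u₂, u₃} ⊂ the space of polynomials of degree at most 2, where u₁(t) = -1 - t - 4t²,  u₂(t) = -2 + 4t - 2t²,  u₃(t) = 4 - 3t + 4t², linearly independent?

Take coordinates with respect to the standard basis {1, t, t²}.
Form the 3×3 matrix with these as columns; its determinant is 30.
A nonzero determinant means the columns are linearly independent.

linearly independent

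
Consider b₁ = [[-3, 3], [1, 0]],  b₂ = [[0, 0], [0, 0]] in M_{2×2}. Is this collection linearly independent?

Take coordinates with respect to the standard basis {E₁₁, E₁₂, E₂₁, E₂₂}.
One of the vectors is the zero vector, so the set is linearly dependent.

linearly dependent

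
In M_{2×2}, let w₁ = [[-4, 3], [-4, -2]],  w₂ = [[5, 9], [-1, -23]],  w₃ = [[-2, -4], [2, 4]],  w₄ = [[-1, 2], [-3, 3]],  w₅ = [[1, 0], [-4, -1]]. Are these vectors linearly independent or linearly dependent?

Take coordinates with respect to the standard basis {E₁₁, E₁₂, E₂₁, E₂₂}.
There are 5 vectors in a 4-dimensional space, so they cannot be linearly independent.

linearly dependent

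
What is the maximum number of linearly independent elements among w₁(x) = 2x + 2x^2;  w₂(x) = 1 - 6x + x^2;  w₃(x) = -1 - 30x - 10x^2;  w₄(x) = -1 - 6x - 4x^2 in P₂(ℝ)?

3

Use coordinates relative to {1, x, x^2}.
Row-reduce the 4×3 matrix with these as rows.
There are 3 pivot columns, so rank = 3.
(With 4 elements in a 3-dimensional space the rank is at most 3.)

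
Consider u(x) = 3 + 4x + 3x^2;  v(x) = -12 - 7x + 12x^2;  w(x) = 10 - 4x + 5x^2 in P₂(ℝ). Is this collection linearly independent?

linearly independent

Take coordinates with respect to the standard basis {1, x, x^2}.
Form the 3×3 matrix with these as columns; its determinant is 1113.
A nonzero determinant means the columns are linearly independent.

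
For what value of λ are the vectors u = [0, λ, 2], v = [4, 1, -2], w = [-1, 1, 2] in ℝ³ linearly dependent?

λ = 5/3

The vectors are dependent exactly when the determinant of the matrix with rows u, v, w vanishes.
Expanding, det = 10 - 6*λ.
Setting this to zero gives λ = 5/3.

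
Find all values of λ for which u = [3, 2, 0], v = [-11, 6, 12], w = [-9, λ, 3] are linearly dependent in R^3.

Dependence holds iff the 3×3 matrix [u v w] is singular.
Cofactor expansion gives det = -36*λ - 96.
Setting this to zero gives λ = -8/3.

λ = -8/3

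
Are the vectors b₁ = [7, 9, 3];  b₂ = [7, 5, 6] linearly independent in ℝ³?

linearly independent

Place the vectors as rows of a 2×3 matrix and reduce to echelon form.
The reduction yields 2 nonzero rows, so the rank is 2.
Since rank = 2 (the number of vectors), the set is linearly independent.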